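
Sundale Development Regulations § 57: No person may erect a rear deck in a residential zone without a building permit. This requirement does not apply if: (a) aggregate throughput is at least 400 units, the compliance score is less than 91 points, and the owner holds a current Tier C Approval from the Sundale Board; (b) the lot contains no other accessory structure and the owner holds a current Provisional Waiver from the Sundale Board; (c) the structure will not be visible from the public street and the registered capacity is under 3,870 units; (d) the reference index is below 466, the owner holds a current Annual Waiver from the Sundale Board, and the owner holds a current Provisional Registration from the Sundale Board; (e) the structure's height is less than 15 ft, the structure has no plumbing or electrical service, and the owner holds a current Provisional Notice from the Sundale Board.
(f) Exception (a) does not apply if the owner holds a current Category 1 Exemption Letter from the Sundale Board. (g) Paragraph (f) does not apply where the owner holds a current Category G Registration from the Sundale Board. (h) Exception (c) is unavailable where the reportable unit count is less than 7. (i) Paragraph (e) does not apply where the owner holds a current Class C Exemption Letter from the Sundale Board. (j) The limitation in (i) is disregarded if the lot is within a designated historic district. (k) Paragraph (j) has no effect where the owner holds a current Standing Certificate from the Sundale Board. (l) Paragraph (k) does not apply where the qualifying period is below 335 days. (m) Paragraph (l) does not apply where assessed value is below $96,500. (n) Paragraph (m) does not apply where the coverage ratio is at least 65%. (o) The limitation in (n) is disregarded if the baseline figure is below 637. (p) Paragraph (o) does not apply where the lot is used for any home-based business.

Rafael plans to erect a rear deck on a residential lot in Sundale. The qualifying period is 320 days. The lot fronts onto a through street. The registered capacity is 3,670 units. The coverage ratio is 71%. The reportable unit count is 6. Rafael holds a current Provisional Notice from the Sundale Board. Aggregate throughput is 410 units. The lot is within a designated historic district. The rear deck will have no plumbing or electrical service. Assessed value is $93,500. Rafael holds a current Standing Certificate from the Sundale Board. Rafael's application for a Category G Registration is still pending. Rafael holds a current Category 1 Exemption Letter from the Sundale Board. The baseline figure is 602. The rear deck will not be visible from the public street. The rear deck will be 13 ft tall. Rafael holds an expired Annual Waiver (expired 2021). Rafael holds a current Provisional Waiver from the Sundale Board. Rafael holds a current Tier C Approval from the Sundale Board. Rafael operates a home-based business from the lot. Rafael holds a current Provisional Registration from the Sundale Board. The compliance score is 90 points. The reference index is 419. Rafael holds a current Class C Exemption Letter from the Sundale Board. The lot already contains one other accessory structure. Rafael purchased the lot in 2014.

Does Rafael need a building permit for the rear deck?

All of (a)'s requirements are met (aggregate throughput is 410 units, meeting the 400 units threshold; the compliance score is 90 points, less than the 91 points limit; a current Tier C Approval is held). But applying paragraphs (f)–(g): (f) operates against (a): a current Category 1 Exemption Letter is held. (g) is inapplicable (no current Category G Registration is held), so (f) stands. So (a) is unavailable.
Exception (b) requires that the lot contains no other accessory structure; but the lot already has another accessory structure, so (b) is unavailable.
Exception (c): the structure will not be visible from the street; the registered capacity is 3,670 units, under the 3,870 units limit — every condition holds. But applying paragraph (h): (h) applies — the reportable unit count is 6, less than the 7 limit. Exception (c) does not apply.
Exception (d) fails — no current Annual Waiver is held.
Exception (e) is satisfied on its face — the structure's height is 13 ft, less than the 15 ft limit; there is no plumbing or electrical service; a current Provisional Notice is held. As to paragraphs (i)–(p): (i) applies (a current Class C Exemption Letter is held), but is overridden by (j): (j) operates against (i): the lot is in a historic district. (k) operates (a current Standing Certificate is held), but is overridden by (l): (l) operates against (k): the qualifying period is 320 days, below the 335 days limit. (m) is triggered (assessed value is $93,500, below the $96,500 limit), but is displaced by (n): (n) operates against (m): the coverage ratio is 71%, meeting the 65% threshold. (o) would limit (n) — the baseline figure is 602, below the 637 limit — but (p) sets (o) aside: (p) is triggered — a home-based business operates on the lot. (e) remains available.

No — exception (e) applies; Rafael does not need a building permit.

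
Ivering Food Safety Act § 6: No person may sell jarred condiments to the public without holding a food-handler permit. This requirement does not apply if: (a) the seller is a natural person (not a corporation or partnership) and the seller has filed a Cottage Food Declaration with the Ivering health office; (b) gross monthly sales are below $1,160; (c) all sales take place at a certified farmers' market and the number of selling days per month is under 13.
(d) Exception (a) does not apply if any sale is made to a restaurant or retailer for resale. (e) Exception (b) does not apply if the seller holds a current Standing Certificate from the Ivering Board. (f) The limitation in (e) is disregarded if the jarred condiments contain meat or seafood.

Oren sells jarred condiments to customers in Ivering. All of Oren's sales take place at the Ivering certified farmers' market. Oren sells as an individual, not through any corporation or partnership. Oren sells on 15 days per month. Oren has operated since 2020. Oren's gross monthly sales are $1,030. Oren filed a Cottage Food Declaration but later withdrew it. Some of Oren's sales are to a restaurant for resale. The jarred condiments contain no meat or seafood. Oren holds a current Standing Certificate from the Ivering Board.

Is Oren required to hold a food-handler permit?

Yes — Oren must hold a food-handler permit.

Exception (a) requires that the seller has filed a Cottage Food Declaration with the Ivering health office; but the Cottage Food Declaration was withdrawn, so (a) is unavailable.
Exception (b)'s conditions are all satisfied: gross monthly sales are $1,030, below the $1,160 limit. Turning to paragraphs (e)–(f): (e) is triggered — a current Standing Certificate is held. (f), which would lift (e), is inapplicable — the jarred condiments contain no meat or seafood. Exception (b) does not apply.
Exception (c) does not apply: the number of selling days per month is 15, not under 13.
Every exception is unavailable, so the rule governs.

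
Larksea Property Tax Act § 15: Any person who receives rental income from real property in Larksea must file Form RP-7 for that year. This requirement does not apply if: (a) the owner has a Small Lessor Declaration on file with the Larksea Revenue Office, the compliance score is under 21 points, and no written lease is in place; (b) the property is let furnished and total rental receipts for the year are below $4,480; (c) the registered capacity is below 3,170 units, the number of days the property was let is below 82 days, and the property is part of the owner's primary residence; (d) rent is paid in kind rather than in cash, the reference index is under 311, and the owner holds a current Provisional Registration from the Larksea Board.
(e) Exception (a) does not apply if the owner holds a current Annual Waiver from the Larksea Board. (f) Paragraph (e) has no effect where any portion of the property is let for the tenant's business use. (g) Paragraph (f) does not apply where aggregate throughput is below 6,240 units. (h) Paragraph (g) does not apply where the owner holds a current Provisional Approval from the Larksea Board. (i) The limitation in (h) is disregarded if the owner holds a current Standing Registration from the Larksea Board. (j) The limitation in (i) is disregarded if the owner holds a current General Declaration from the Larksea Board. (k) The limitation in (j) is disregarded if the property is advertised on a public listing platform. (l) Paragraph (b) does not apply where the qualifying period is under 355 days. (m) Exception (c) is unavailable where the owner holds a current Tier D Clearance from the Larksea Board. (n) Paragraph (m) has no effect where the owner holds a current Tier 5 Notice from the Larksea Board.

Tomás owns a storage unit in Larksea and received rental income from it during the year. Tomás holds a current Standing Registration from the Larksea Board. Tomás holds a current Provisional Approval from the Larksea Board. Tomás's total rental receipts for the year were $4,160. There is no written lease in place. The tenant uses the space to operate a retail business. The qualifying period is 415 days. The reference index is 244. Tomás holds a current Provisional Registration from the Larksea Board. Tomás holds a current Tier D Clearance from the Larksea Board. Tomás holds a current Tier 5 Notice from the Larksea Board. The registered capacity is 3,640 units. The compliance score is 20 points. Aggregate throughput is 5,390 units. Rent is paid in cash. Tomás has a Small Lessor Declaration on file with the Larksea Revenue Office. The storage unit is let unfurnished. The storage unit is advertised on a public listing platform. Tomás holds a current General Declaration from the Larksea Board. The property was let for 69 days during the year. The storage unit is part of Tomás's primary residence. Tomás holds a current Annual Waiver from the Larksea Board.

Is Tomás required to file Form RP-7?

Yes — Tomás must file Form RP-7.

Exception (a)'s conditions are all satisfied: a Small Lessor Declaration is on file; the compliance score is 20 points, under the 21 points limit; there is no written lease. However, paragraphs (e)–(k) must be considered: (e) operates — a current Annual Waiver is held. (f) is triggered (the space is let for business use), but is overridden by (g): (g) operates — aggregate throughput is 5,390 units, below the 6,240 units limit. (h) operates (a current Provisional Approval is held), but yields to (i): (i) is engaged — a current Standing Registration is held. (j) would limit (i) — a current General Declaration is held — but (k) sets (j) aside: (k) operates against (j): the property is publicly advertised. So (a) is unavailable.
Exception (b) does not apply: the property is let unfurnished.
Exception (c) does not apply: the registered capacity is 3,640 units, not below 3,170 units.
Exception (d) does not apply: rent is paid in cash.
No exception displaces § 15.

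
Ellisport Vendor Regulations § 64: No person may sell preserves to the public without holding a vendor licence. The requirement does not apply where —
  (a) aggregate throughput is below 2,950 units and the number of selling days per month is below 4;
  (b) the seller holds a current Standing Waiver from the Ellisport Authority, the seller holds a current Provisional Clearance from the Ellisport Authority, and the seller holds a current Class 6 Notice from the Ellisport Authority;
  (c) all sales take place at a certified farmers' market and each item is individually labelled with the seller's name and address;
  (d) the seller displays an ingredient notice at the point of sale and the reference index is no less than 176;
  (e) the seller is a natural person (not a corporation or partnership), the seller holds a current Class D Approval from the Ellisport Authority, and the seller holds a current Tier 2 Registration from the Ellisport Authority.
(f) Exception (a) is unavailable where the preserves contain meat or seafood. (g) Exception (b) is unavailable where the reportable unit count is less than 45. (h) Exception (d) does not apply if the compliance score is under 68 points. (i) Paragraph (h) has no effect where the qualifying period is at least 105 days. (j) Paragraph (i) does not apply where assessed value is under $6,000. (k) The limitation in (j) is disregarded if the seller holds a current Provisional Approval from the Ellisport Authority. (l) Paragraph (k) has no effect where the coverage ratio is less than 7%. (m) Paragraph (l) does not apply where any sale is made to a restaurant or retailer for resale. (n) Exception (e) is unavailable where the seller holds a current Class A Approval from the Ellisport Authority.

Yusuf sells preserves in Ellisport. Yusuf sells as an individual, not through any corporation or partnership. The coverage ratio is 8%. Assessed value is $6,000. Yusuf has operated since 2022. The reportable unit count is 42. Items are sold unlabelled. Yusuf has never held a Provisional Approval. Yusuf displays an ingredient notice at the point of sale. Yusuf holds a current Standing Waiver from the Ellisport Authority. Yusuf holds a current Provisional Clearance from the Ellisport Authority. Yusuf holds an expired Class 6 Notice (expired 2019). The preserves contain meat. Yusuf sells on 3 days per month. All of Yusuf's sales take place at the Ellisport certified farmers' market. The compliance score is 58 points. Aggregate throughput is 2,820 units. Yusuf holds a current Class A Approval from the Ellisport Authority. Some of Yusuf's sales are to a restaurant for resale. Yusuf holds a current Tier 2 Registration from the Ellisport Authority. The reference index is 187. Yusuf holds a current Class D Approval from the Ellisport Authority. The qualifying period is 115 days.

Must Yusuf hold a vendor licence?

No — exception (d) applies; Yusuf is not required to hold a vendor licence.

Exception (a) is satisfied on its face — aggregate throughput is 2,820 units, below the 2,950 units limit; the number of selling days per month is 3, below the 4 limit. Turning to paragraph (f): (f) operates against (a): the preserves contain meat. (a) is therefore removed.
Exception (b) requires that the seller holds a current Class 6 Notice from the Ellisport Authority; but the Class 6 Notice is not current, so (b) is unavailable.
Exception (c) requires that each item is individually labelled with the seller's name and address; but items are sold unlabelled, so (c) is unavailable.
Exception (d): an ingredient notice is displayed; the reference index is 187, meeting the 176 threshold — every condition holds. Under paragraphs (h)–(m): (h) is engaged (the compliance score is 58 points, under the 68 points limit), but is displaced by (i): (i) operates against (h): the qualifying period is 115 days, meeting the 105 days threshold. (j) does not operate here (assessed value is $6,000, not under $6,000), so (i) stands. So (d) applies.
Exception (e): the seller is a natural person; a current Class D Approval is held; a current Tier 2 Registration is held — every condition holds. But applying paragraph (n): (n) operates against (e): a current Class A Approval is held. So (e) is unavailable.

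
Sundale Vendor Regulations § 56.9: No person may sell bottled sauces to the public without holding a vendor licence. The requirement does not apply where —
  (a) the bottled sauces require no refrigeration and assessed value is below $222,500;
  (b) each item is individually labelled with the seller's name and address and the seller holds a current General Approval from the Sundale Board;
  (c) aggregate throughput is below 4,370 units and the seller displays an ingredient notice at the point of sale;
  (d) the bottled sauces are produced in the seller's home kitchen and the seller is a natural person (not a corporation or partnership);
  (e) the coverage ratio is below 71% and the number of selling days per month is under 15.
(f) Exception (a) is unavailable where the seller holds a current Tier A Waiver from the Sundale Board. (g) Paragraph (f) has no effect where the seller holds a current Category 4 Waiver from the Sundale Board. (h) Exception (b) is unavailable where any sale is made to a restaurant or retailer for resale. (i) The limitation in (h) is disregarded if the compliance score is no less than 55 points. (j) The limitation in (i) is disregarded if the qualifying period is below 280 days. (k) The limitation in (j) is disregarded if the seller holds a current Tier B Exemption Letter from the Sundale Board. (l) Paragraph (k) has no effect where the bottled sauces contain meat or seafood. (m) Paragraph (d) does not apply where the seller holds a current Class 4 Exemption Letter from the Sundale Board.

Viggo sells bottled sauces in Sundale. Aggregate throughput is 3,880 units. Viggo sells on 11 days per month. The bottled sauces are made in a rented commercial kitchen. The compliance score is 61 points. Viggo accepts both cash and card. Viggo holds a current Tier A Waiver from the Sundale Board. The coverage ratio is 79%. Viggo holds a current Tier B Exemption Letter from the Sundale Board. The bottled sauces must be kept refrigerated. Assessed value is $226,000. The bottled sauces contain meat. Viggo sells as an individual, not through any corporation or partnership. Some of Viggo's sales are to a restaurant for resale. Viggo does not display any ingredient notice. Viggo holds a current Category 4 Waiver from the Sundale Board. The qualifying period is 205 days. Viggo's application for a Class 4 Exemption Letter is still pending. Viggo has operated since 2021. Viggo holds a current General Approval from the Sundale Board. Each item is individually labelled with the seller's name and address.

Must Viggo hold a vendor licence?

Yes — Viggo must hold a vendor licence.

Exception (a) requires that the bottled sauces require no refrigeration; but the bottled sauces require refrigeration, so (a) is unavailable.
Exception (b): items are individually labelled; a current General Approval is held — every condition holds. However, paragraphs (h)–(l) must be considered: (h) operates against (b): some sales are to a restaurant for resale. (i) operates (the compliance score is 61 points, meeting the 55 points threshold), but yields to (j): (j) is triggered — the qualifying period is 205 days, below the 280 days limit. (k) would limit (j) — a current Tier B Exemption Letter is held — but (l) sets (k) aside: (l) operates against (k): the bottled sauces contain meat. (b) is therefore removed.
Exception (c) fails — no ingredient notice is displayed.
Exception (d) requires that the bottled sauces are produced in the seller's home kitchen; but the bottled sauces are made in a commercial kitchen, not a home kitchen, so (d) is unavailable.
Exception (e) fails — the coverage ratio is 79%, not below 71%.
None of the exceptions is available; § 56.9 applies in full.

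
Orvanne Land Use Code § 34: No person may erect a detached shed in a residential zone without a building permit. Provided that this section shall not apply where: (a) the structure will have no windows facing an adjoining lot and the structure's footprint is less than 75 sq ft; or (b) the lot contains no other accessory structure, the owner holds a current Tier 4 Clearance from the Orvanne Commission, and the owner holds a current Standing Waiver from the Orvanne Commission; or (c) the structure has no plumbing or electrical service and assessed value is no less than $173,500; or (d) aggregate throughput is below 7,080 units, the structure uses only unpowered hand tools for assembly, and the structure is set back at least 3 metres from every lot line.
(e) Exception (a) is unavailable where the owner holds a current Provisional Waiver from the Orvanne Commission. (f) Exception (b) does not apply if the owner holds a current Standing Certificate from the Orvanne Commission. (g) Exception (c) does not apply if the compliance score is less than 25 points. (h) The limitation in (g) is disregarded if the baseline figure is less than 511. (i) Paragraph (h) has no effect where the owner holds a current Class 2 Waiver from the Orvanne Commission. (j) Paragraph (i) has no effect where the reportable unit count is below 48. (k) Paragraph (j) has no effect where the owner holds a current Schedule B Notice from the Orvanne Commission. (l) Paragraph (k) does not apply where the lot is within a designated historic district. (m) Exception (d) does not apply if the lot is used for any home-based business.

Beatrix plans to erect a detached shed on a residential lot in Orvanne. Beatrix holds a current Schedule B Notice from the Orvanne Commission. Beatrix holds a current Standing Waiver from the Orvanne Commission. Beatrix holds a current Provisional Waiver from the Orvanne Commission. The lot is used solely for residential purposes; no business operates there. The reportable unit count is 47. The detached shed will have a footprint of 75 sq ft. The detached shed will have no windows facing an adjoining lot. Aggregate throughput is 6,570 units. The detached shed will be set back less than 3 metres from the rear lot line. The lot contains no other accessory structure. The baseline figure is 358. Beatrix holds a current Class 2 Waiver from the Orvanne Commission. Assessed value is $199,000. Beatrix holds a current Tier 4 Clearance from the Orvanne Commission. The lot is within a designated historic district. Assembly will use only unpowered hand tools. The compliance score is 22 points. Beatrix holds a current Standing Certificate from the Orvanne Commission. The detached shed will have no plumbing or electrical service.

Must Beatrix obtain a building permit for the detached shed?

Exception (a) does not apply: the structure's footprint is 75 sq ft, not less than 75 sq ft.
Exception (b)'s conditions are all satisfied: the lot has no other accessory structure; a current Tier 4 Clearance is held; a current Standing Waiver is held. But: (f) operates against (b): a current Standing Certificate is held. So (b) is unavailable.
Exception (c)'s conditions are all satisfied: there is no plumbing or electrical service; assessed value is $199,000, meeting the $173,500 threshold. As to paragraphs (g)–(l): (g) is triggered (the compliance score is 22 points, less than the 25 points limit), but is displaced by (h): (h) is triggered — the baseline figure is 358, less than the 511 limit. (i) would limit (h) — a current Class 2 Waiver is held — but (j) sets (i) aside: (j) operates against (i): the reportable unit count is 47, below the 48 limit. (k) operates (a current Schedule B Notice is held), but is set aside by (l): (l) operates against (k): the lot is in a historic district. Exception (c) stands.
Exception (d) fails — the rear setback is under 3 m.

No — exception (c) applies; Beatrix does not need a building permit.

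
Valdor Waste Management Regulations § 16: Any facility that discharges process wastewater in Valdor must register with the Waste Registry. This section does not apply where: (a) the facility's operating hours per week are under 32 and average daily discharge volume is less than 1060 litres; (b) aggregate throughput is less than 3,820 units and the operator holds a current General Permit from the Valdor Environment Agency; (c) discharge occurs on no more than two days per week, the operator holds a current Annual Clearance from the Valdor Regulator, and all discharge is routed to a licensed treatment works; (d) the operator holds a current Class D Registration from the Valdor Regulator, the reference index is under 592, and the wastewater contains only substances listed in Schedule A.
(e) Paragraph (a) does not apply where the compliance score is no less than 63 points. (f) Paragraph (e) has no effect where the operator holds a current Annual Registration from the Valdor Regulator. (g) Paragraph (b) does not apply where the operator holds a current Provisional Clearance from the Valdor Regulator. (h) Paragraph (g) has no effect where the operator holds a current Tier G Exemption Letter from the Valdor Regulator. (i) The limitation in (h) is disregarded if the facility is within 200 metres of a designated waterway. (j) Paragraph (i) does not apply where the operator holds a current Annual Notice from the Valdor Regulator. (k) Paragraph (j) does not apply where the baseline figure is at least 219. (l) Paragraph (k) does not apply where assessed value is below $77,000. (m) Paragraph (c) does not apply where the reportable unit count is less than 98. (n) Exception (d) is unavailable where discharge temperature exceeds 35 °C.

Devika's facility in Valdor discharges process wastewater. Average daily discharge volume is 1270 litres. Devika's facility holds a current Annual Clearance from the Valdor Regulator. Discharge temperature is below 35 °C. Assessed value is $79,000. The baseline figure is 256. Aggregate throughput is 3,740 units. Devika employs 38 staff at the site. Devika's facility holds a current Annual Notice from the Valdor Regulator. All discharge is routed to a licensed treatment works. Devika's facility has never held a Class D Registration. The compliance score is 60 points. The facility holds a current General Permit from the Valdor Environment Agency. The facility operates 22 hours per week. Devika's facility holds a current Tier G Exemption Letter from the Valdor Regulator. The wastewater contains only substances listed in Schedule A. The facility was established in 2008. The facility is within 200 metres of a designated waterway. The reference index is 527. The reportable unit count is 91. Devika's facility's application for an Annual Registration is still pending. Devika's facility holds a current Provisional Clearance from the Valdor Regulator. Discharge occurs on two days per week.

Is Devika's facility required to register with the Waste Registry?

Yes — Devika's facility must register with the Waste Registry.

Exception (a) does not apply: average daily discharge volume is 1270 litres, not less than 1060 litres.
Exception (b)'s conditions are all satisfied: aggregate throughput is 3,740 units, less than the 3,820 units limit; a current General Permit is held. But applying paragraphs (g)–(l): (g) is engaged — a current Provisional Clearance is held. (h) applies (a current Tier G Exemption Letter is held), but is overridden by (i): (i) operates against (h): the facility is within 200 m of a designated waterway. (j) would limit (i) — a current Annual Notice is held — but (k) sets (j) aside: (k) applies — the baseline figure is 256, meeting the 219 threshold. (l) is inapplicable (assessed value is $79,000, not below $77,000), so (k) stands. Exception (b) does not apply.
Exception (c)'s conditions are all satisfied: discharge occurs on no more than two days per week; a current Annual Clearance is held; discharge is routed to a licensed treatment works. But: (m) operates against (c): the reportable unit count is 91, less than the 98 limit. So (c) is unavailable.
Exception (d) does not apply: there is no Class D Registration in force.
No exception applies. The general rule governs.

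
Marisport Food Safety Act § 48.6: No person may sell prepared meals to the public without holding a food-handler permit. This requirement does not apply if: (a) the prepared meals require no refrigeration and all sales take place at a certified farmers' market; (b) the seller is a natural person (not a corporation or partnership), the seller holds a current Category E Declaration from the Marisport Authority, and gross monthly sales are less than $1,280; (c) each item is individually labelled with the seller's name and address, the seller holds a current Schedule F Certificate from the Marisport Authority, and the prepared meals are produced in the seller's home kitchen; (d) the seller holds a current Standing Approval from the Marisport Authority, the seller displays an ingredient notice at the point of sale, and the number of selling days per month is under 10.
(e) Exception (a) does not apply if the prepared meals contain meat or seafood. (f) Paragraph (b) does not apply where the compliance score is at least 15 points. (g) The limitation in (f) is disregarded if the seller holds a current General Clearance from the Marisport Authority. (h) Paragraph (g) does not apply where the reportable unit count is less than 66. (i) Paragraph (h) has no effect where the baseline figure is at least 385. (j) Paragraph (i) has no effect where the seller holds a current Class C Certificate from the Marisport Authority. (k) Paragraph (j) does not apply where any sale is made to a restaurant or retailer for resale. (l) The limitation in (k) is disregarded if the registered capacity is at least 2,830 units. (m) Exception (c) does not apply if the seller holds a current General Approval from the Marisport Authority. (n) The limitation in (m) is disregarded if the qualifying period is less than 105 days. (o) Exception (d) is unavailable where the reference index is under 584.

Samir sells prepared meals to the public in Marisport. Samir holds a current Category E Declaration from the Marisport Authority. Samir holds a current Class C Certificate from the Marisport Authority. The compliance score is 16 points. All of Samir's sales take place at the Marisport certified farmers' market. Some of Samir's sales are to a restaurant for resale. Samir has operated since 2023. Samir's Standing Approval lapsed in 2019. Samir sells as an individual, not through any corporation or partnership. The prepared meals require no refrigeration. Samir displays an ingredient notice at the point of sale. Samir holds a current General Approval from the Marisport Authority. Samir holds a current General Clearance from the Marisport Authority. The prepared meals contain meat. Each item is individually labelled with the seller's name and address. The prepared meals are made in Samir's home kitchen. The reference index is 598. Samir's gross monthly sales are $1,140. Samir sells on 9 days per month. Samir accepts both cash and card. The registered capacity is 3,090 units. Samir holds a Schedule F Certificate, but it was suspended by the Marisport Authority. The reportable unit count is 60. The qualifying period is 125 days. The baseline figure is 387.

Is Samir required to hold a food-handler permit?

Exception (a) is satisfied on its face — the prepared meals are shelf-stable; all sales are at a certified farmers' market. Turning to paragraph (e): (e) operates against (a): the prepared meals contain meat. Exception (a) does not apply.
Exception (b)'s conditions are all satisfied: the seller is a natural person; a current Category E Declaration is held; gross monthly sales are $1,140, less than the $1,280 limit. However, paragraphs (f)–(l) must be considered: (f) applies — the compliance score is 16 points, meeting the 15 points threshold. (g) would limit (f) — a current General Clearance is held — but (h) sets (g) aside: (h) applies — the reportable unit count is 60, less than the 66 limit. (i) would limit (h) — the baseline figure is 387, meeting the 385 threshold — but (j) sets (i) aside: (j) operates — a current Class C Certificate is held. (k) would limit (j) — some sales are to a restaurant for resale — but (l) sets (k) aside: (l) operates against (k): the registered capacity is 3,090 units, meeting the 2,830 units threshold. Exception (b) does not apply.
Exception (c) requires that the seller holds a current Schedule F Certificate from the Marisport Authority; but no current Schedule F Certificate is held, so (c) is unavailable.
Exception (d) requires that the seller holds a current Standing Approval from the Marisport Authority; but the Standing Approval is not current, so (d) is unavailable.
No exception displaces § 48.6.

Yes — Samir must hold a food-handler permit.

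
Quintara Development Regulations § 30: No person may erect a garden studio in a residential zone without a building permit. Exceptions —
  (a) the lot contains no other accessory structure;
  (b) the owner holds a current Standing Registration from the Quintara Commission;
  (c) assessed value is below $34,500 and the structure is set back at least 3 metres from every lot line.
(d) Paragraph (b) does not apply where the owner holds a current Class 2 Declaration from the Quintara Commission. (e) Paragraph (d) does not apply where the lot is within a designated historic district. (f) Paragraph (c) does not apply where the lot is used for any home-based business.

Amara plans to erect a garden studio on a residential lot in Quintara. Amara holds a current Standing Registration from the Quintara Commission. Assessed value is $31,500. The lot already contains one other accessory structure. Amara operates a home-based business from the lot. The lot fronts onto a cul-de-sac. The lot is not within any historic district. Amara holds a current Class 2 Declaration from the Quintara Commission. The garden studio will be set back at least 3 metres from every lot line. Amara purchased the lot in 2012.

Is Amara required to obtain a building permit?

Yes — Amara must obtain a building permit.

Exception (a) does not apply: the lot already has another accessory structure.
Exception (b): a current Standing Registration is held — every condition holds. But: (d) applies — a current Class 2 Declaration is held. (e), which would lift (d), does not operate here — the lot is not in a historic district. (b) is therefore removed.
Exception (c): assessed value is $31,500, below the $34,500 limit; the setback is at least 3 m on every side — every condition holds. Turning to paragraph (f): (f) operates against (c): a home-based business operates on the lot. Exception (c) does not apply.
No exception displaces § 30.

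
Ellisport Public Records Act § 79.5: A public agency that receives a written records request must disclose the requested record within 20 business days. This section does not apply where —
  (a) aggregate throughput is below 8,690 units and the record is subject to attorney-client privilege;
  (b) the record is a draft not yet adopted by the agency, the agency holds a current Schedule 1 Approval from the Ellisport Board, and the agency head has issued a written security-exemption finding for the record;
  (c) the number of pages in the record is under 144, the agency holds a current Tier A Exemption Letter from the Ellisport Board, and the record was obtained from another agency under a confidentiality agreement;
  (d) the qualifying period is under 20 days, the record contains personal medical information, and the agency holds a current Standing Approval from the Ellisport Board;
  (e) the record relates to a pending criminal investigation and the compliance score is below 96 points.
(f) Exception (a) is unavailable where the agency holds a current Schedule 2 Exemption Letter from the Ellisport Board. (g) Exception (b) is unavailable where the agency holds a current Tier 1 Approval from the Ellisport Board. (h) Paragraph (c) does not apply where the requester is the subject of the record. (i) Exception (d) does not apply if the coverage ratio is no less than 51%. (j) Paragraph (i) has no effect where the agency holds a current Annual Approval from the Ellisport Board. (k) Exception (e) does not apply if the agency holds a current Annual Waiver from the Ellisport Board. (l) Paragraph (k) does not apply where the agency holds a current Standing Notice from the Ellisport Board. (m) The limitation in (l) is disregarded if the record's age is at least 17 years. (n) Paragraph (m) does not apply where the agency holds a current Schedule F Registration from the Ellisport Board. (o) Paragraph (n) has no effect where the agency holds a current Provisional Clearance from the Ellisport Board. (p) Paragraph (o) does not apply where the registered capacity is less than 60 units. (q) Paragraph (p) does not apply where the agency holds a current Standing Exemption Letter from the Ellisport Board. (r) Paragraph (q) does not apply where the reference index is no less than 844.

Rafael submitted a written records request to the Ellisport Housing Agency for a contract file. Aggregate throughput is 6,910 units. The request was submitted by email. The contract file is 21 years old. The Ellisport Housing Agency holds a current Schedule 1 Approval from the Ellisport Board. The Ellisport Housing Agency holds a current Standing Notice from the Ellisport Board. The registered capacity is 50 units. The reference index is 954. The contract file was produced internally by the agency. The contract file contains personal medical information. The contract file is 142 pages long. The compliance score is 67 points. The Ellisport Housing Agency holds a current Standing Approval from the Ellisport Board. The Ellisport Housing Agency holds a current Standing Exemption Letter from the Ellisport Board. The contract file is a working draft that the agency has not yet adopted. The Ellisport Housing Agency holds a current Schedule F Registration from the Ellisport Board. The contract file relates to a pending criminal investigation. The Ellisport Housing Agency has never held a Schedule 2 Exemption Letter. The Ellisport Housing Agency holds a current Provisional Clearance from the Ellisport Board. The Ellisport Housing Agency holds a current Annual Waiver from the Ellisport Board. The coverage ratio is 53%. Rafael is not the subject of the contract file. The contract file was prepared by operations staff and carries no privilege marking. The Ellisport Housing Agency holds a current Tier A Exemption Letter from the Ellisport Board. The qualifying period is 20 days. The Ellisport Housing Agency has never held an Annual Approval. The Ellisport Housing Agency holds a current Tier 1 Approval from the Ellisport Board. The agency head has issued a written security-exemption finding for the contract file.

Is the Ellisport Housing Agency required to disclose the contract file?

No — exception (e) applies; the Ellisport Housing Agency is not required to disclose the contract file.

Exception (a) does not apply: the contract file carries no privilege marking.
Exception (b) is satisfied on its face — the contract file is an unadopted draft; a current Schedule 1 Approval is held; a written security-exemption finding has been issued. But applying paragraph (g): (g) is triggered — a current Tier 1 Approval is held. So (b) is unavailable.
Exception (c) requires that the record was obtained from another agency under a confidentiality agreement; but the contract file was produced internally, so (c) is unavailable.
Exception (d) fails — the qualifying period is 20 days, not under 20 days.
Exception (e)'s conditions are all satisfied: the contract file relates to a pending investigation; the compliance score is 67 points, below the 96 points limit. Under paragraphs (k)–(r): (k) would limit (e) — a current Annual Waiver is held — but (l) sets (k) aside: (l) operates against (k): a current Standing Notice is held. (m) would limit (l) — the record's age is 21 years, meeting the 17 years threshold — but (n) sets (m) aside: (n) is triggered — a current Schedule F Registration is held. (o) would limit (n) — a current Provisional Clearance is held — but (p) sets (o) aside: (p) is engaged — the registered capacity is 50 units, less than the 60 units limit. (q) is triggered (a current Standing Exemption Letter is held), but is set aside by (r): (r) is engaged — the reference index is 954, meeting the 844 threshold. Exception (e) stands.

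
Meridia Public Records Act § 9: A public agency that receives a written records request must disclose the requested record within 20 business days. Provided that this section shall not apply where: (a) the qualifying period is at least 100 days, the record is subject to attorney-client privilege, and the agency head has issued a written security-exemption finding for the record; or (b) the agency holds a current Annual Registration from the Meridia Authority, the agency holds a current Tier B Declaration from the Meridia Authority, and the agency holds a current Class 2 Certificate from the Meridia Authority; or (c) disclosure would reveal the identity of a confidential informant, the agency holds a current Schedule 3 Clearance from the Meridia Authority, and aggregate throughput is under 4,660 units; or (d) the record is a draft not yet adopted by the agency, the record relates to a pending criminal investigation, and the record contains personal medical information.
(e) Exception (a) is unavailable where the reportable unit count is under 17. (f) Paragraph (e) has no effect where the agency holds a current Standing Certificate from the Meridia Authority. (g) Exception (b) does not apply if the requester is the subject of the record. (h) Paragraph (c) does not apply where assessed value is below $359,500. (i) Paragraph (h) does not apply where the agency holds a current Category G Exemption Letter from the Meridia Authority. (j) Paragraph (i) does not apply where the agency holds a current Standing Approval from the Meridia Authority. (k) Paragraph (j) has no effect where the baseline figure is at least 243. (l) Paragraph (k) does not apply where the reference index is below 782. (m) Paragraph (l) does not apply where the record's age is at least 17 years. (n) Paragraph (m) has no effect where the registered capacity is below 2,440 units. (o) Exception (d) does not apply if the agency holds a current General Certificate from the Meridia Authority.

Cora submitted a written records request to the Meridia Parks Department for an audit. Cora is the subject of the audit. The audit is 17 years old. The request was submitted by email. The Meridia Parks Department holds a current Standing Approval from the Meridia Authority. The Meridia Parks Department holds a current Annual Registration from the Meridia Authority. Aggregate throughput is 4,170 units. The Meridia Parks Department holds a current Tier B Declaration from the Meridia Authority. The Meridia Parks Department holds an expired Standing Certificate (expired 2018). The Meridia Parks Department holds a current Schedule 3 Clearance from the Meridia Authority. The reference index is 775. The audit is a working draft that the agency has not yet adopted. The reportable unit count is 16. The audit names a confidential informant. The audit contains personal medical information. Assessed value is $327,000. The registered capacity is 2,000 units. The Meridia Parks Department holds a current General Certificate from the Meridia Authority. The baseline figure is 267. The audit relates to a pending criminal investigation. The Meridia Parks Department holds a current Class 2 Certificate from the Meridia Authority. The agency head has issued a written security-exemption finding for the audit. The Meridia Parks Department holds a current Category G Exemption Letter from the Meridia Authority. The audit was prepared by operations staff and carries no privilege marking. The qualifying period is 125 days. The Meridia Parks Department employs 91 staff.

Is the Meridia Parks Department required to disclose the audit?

Exception (a) fails — the audit carries no privilege marking.
Exception (b): a current Annual Registration is held; a current Tier B Declaration is held; a current Class 2 Certificate is held — every condition holds. But: (g) applies — Cora is the subject of the audit. (b) is therefore removed.
Exception (c) is satisfied on its face — the audit names a confidential informant; a current Schedule 3 Clearance is held; aggregate throughput is 4,170 units, under the 4,660 units limit. Turning to paragraphs (h)–(n): (h) is engaged — assessed value is $327,000, below the $359,500 limit. (i) is triggered (a current Category G Exemption Letter is held), but yields to (j): (j) operates against (i): a current Standing Approval is held. (k) is engaged (the baseline figure is 267, meeting the 243 threshold), but is itself disapplied by (l): (l) is triggered — the reference index is 775, below the 782 limit. (m) would limit (l) — the record's age is 17 years, meeting the 17 years threshold — but (n) sets (m) aside: (n) operates against (m): the registered capacity is 2,000 units, below the 2,440 units limit. Exception (c) does not apply.
Exception (d): the audit is an unadopted draft; the audit relates to a pending investigation; the audit contains personal medical information — every condition holds. Turning to paragraph (o): (o) operates — a current General Certificate is held. So (d) is unavailable.
No exception is made out. the Meridia Parks Department falls within the general rule.

Yes — the Meridia Parks Department must disclose the audit.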